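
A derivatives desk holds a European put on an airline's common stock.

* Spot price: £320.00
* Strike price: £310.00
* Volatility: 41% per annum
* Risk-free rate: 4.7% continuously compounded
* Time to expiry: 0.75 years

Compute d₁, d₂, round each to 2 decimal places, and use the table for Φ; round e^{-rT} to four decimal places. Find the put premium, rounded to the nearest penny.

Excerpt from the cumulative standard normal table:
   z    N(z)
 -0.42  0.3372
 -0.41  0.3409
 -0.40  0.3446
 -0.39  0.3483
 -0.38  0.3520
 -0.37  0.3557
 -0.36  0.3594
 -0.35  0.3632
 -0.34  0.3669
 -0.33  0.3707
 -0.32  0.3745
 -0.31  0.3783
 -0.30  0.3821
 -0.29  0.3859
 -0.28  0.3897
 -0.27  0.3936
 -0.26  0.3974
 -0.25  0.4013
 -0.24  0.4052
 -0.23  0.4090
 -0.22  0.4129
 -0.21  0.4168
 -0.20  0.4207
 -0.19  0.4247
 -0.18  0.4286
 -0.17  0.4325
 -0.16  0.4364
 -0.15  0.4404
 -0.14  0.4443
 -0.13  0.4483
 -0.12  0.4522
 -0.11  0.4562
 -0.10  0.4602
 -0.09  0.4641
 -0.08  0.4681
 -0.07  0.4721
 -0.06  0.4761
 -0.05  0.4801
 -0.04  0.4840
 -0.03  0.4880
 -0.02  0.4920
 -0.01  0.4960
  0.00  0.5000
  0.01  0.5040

£34.62

σ√T = 0.41·√0.75 = 0.3551
d₁ = [ln(320/310) + (0.047 + 0.41²/2)·0.75] / 0.3551 = [0.0317 + 0.0983] / 0.3551 = 0.3662 → 0.37
d₂ = d₁ − σ√T = 0.3662 − 0.3551 = 0.0112 → 0.01
e^(−rT) = e^(−0.047·0.75) = 0.9654
P = 310·0.9654·N(-0.01) − 320·N(-0.37) = 310·0.9654·0.4960 − 320·0.3557 = 148.4399 − 113.8240 = 34.6159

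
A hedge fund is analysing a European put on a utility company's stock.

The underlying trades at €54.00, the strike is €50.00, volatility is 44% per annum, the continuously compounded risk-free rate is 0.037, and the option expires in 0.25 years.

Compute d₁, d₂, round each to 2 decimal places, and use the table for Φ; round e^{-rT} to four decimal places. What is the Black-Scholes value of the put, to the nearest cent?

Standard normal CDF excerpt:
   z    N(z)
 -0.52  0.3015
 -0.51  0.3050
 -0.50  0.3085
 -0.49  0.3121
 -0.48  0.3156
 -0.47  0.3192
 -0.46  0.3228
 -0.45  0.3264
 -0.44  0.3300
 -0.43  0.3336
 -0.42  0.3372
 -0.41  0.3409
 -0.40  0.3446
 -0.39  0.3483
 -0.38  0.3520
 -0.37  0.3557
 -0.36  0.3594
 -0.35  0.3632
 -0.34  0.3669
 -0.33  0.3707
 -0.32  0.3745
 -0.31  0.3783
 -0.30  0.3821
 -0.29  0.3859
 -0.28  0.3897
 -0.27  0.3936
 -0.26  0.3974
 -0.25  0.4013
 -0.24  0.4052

σ√T = 0.44·√0.25 = 0.2200
d₁ = [ln(54/50) + (0.037 + 0.44²/2)·0.25] / 0.2200 = [0.0770 + 0.0335] / 0.2200 = 0.5019 → 0.50
d₂ = d₁ − σ√T = 0.5019 − 0.2200 = 0.2819 → 0.28
exp(−rT) = exp(−0.037·0.25) = 0.9908
N(−d₂) = N(-0.28) = 0.3897;  N(−d₁) = N(-0.50) = 0.3085
P = 50·0.9908·0.3897 − 54·0.3085 = 19.3057 − 16.6590 = 2.6467

€2.65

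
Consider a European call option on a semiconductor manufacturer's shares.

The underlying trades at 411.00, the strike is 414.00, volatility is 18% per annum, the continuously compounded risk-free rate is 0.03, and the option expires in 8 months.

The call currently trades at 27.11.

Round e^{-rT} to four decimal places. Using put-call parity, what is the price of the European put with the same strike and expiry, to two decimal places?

exp(−rT) = exp(−0.03·0.6667) = 0.9802
Put-call parity: C − P = S − K·e^(−rT) = 411 − 414·0.9802 = 411 − 405.8028 = 5.1972
P = C − (C − P) = 27.11 − (5.1972) = 21.9128

21.91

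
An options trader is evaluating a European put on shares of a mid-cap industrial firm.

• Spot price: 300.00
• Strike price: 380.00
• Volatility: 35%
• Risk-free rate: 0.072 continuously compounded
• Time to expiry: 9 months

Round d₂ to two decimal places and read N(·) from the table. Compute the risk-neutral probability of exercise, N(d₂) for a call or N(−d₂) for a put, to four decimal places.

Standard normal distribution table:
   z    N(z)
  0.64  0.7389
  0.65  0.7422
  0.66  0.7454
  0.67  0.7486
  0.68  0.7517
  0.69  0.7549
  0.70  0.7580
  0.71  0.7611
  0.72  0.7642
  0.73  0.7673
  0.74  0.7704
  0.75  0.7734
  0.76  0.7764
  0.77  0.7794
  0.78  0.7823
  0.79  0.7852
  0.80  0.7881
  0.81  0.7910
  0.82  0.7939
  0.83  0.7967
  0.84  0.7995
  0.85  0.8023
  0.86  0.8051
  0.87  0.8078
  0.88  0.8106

0.7734

σ√T = 0.35·√0.75 = 0.3031
ln(S/K) + (r + σ²/2)T = ln(300/380) + (0.072 + 0.35²/2)·0.75 = -0.2364 + 0.0999 = -0.1365
d₁ = -0.1365 / 0.3031 = -0.4502 ⇒ -0.45
d₂ = d₁ − σ√T = -0.4502 − 0.3031 = -0.7533 ⇒ -0.75
Pr(exercise) under Q = N(−d₂) = N(0.75) = 0.7734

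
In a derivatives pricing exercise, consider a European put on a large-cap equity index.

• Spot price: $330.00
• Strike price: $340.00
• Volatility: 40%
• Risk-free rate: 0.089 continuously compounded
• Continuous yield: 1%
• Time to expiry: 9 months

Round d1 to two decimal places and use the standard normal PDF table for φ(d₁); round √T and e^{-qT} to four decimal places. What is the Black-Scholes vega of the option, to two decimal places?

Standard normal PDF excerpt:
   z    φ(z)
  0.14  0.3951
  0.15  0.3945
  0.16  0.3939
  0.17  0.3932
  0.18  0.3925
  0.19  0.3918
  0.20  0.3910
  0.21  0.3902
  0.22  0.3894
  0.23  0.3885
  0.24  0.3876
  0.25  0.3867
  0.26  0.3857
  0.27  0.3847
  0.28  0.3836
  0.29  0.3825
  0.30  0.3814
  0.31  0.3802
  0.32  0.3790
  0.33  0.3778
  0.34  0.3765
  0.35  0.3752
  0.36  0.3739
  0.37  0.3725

109.40

σ√T = 0.4·√0.75 = 0.3464
ln(S/K) + (r − q + σ²/2)T = ln(330/340) + (0.089 − 0.01 + 0.4²/2)·0.75 = -0.0299 + 0.1193 = 0.0894
d₁ = 0.0894 / 0.3464 = 0.2581 ≈ 0.26
√T = √0.75 = 0.8660
φ(d₁) = φ(0.26) = 0.3857
e^(−qT) = e^(−0.01·0.75) = 0.9925
vega = S·e^(−qT)·φ(d₁)·√T = 330·0.9925·0.3857·0.8660 = 109.3987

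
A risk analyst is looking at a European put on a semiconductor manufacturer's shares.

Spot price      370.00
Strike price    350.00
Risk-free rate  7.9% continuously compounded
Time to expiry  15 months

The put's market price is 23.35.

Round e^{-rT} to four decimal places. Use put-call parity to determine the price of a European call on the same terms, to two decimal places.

exp(−rT) = exp(−0.079·1.25) = 0.9060
Put-call parity: C − P = S − K·e^(−rT) = 370 − 350·0.9060 = 370 − 317.1000 = 52.9000
C = P + (C − P) = 23.35 + (52.9000) = 76.2500

76.25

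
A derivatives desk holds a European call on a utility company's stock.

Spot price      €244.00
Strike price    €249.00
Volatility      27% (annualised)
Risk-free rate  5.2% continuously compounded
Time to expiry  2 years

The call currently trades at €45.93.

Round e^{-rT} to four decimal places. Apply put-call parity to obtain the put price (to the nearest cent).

exp(−rT) = exp(−0.052·2) = 0.9012
Put-call parity: C − P = S − K·e^(−rT) = 244 − 249·0.9012 = 244 − 224.3988 = 19.6012
P = C − (C − P) = 45.93 − (19.6012) = 26.3288

€26.33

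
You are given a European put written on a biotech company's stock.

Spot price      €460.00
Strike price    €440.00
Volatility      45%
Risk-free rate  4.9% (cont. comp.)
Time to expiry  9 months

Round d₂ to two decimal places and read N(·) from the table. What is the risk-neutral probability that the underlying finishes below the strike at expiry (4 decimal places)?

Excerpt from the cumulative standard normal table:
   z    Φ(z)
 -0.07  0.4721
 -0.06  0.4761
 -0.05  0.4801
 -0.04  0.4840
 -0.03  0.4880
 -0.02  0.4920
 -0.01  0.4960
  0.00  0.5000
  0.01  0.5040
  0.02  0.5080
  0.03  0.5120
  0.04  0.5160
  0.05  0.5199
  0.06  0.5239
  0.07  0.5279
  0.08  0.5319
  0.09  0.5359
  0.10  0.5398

T = 0.75;  σ√T = 0.3897
ln(S/K) + (r + σ²/2)T = ln(460/440) + (0.049 + 0.45²/2)·0.75 = 0.0445 + 0.1127 = 0.1571
d₁ = 0.1571 / 0.3897 = 0.4032 ≈ 0.40
d₂ = d₁ − σ√T = 0.4032 − 0.3897 = 0.0135 ≈ 0.01
Pr(exercise) under Q = N(−d₂) = N(-0.01) = 0.4960

0.4960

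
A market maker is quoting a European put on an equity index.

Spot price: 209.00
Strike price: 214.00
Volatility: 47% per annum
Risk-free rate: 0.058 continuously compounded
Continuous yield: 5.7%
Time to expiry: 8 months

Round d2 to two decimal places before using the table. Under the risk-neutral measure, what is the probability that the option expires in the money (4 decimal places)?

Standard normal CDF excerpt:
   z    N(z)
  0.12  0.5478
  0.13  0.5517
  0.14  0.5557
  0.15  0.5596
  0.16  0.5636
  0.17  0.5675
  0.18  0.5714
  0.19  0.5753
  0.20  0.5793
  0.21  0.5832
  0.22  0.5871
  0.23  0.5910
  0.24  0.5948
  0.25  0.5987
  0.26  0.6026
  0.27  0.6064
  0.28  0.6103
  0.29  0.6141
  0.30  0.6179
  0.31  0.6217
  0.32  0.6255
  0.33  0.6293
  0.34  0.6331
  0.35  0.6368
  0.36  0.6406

0.5987

σ√T = 0.47 × 0.8165 = 0.3838
d₁ = [ln(209/214) + (0.058 − 0.057 + ½·0.47²)·0.6667] / (σ√T) = (-0.0236 + 0.0743) / 0.3838 = 0.1320 ≈ 0.13
d₂ = 0.1320 − 0.3838 = -0.2517 ≈ -0.25
Risk-neutral Pr[S_T < K] = N(−d₂) = N(0.25) = 0.5987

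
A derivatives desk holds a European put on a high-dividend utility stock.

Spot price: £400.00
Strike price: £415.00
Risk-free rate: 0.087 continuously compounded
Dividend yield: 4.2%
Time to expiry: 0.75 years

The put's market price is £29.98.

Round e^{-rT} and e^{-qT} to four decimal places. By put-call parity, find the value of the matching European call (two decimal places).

£28.81

e^(−qT) = e^(−0.042·0.75) = 0.9690;  e^(−rT) = e^(−0.087·0.75) = 0.9368
Put-call parity: C − P = S·e^(−qT) − K·e^(−rT) = 400·0.9690 − 415·0.9368 = 387.6000 − 388.7720 = -1.1720
C = P + (C − P) = 29.98 + (-1.1720) = 28.8080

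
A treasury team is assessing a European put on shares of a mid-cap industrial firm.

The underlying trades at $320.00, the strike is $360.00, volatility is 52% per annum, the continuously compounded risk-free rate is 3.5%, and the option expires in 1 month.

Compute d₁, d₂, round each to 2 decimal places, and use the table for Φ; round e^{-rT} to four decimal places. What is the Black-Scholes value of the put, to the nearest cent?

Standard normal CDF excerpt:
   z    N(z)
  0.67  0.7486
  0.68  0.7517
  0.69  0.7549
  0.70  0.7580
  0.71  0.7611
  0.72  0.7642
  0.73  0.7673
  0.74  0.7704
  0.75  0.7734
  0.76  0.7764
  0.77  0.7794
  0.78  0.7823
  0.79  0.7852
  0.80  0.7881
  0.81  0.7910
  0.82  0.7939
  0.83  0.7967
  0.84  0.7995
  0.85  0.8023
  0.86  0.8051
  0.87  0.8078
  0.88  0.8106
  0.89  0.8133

$45.42

T = 0.08333;  σ√T = 0.1501
d₁ = [ln(320/360) + (0.035 + ½·0.52²)·0.08333] / (σ√T) = (-0.1178 + 0.0142) / 0.1501 = -0.6902 ≈ -0.69
d₂ = -0.6902 − 0.1501 = -0.8403 ≈ -0.84
exp(−rT) = exp(−0.035·0.08333) = 0.9971
N(−d₂) = N(0.84) = 0.7995;  N(−d₁) = N(0.69) = 0.7549
P = 360·0.9971·0.7995 − 320·0.7549 = 286.9853 − 241.5680 = 45.4173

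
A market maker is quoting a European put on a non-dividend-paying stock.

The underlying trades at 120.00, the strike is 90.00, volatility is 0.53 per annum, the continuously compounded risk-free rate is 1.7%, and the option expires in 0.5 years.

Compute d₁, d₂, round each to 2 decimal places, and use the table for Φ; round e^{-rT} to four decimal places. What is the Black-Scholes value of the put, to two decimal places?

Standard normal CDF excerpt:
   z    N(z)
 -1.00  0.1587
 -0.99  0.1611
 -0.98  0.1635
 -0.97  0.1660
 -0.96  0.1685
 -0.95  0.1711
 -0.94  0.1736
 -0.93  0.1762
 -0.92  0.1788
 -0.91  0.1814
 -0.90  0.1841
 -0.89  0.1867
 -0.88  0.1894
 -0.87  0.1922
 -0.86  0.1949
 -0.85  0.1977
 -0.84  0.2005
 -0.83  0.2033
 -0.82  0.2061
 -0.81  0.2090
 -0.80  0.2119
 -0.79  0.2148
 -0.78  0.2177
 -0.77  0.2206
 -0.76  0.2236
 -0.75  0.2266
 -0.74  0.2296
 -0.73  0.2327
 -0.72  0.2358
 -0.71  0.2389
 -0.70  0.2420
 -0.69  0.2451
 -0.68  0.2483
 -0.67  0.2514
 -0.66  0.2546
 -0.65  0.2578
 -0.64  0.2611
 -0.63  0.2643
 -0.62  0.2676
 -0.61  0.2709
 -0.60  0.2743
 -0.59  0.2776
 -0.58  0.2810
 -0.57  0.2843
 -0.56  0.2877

4.86

T = 0.5;  σ√T = 0.3748
d₁ = [ln(120/90) + (0.017 + 0.53²/2)·0.5] / 0.3748 = [0.2877 + 0.0787] / 0.3748 = 0.9777 which rounds to 0.98
d₂ = d₁ − σ√T = 0.9777 − 0.3748 = 0.6029 which rounds to 0.60
e^(−rT) = e^(−0.017·0.5) = 0.9915
P = 90·0.9915·N(-0.60) − 120·N(-0.98) = 90·0.9915·0.2743 − 120·0.1635 = 24.4772 − 19.6200 = 4.8572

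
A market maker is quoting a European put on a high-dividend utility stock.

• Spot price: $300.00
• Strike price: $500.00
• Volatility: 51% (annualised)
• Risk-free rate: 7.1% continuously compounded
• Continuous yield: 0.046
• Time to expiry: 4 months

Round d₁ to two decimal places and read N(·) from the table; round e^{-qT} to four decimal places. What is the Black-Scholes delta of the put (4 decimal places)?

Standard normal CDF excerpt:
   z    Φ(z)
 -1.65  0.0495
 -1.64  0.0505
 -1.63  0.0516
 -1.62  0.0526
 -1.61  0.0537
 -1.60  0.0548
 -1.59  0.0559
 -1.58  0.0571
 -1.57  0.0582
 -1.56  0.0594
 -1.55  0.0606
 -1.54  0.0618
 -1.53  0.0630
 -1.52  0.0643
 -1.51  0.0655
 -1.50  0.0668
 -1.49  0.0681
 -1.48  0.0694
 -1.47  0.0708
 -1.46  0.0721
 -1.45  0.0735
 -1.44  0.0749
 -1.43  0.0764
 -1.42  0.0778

-0.9263

σ√T = 0.51·√0.3333 = 0.2944
d₁ = [ln(300/500) + (0.071 − 0.046 + 0.51²/2)·0.3333] / 0.2944 = [-0.5108 + 0.0517] / 0.2944 = -1.5593 → -1.56
N(d₁) = N(-1.56) = 0.0594
Δ_put = exp(−qT)·(N(d₁) − 1) = 0.9848·(0.0594 − 1) = -0.9263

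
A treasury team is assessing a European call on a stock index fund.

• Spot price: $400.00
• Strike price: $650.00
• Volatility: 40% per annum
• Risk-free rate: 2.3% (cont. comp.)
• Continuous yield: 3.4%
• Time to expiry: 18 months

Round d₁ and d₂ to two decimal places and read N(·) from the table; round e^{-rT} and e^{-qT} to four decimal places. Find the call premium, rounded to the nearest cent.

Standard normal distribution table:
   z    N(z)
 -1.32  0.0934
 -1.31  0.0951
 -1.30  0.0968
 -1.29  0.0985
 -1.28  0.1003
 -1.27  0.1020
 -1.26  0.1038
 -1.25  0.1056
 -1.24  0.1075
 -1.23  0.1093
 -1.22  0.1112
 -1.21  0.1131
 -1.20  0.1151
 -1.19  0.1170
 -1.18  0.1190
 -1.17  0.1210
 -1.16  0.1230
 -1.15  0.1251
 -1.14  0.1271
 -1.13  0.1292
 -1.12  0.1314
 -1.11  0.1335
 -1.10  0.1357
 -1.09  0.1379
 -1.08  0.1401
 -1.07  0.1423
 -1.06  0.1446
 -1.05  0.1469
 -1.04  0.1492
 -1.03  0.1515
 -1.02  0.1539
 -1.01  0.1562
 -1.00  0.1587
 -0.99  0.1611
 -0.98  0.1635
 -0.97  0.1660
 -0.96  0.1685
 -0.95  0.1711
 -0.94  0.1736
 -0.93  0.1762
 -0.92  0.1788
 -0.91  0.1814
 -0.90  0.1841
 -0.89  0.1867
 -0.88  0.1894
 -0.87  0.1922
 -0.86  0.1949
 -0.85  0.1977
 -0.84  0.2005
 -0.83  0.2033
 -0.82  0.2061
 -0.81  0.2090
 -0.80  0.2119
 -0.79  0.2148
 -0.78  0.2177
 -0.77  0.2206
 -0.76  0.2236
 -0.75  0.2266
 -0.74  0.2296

$18.70

σ√T = 0.4 × 1.2247 = 0.4899
d₁ = [ln(400/650) + (0.023 − 0.034 + ½·0.4²)·1.5] / (σ√T) = (-0.4855 + 0.1035) / 0.4899 = -0.7798 which rounds to -0.78
d₂ = -0.7798 − 0.4899 = -1.2697 which rounds to -1.27
e^(−qT) = e^(−0.034·1.5) = 0.9503;  e^(−rT) = e^(−0.023·1.5) = 0.9661
N(d₁) = N(-0.78) = 0.2177;  N(d₂) = N(-1.27) = 0.1020
C = 400·0.9503·0.2177 − 650·0.9661·0.1020 = 82.7521 − 64.0524 = 18.6997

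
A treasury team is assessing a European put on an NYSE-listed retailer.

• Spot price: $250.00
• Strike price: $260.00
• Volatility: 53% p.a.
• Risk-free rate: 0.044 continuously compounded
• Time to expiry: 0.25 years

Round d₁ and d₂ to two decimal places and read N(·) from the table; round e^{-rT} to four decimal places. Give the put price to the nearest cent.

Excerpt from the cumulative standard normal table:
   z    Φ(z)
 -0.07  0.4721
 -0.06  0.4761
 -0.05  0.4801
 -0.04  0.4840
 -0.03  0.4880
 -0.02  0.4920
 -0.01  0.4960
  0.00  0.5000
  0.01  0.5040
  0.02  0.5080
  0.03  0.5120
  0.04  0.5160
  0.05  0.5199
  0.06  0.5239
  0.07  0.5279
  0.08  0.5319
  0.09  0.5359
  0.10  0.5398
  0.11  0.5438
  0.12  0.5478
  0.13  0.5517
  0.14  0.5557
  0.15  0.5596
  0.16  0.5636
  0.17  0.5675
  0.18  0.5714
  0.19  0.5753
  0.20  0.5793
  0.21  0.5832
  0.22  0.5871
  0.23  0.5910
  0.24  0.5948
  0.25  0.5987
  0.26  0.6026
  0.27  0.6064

σ√T = 0.53·√0.25 = 0.2650
d₁ = [ln(250/260) + (0.044 + ½·0.53²)·0.25] / (σ√T) = (-0.0392 + 0.0461) / 0.2650 = 0.0260 which rounds to 0.03
d₂ = 0.0260 − 0.2650 = -0.2390 which rounds to -0.24
e^(−rT) = e^(−0.044·0.25) = 0.9891
N(−d₂) = N(0.24) = 0.5948;  N(−d₁) = N(-0.03) = 0.4880
P = 260·0.9891·0.5948 − 250·0.4880 = 152.9623 − 122.0000 = 30.9623

$30.96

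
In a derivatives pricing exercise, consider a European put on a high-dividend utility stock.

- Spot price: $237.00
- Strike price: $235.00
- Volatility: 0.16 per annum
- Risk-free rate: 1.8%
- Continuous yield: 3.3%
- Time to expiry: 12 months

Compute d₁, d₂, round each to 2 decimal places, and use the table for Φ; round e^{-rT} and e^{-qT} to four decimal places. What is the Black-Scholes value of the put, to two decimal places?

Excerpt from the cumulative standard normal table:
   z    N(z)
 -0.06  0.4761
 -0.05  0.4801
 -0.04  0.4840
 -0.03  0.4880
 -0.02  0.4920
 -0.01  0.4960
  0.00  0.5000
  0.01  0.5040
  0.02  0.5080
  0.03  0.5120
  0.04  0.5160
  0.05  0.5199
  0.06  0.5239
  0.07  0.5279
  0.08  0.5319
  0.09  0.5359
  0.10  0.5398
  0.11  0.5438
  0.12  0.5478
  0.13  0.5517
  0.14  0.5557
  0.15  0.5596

$15.46

T = 1;  σ√T = 0.1600
d₁ = [ln(237/235) + (0.018 − 0.033 + ½·0.16²)·1] / (σ√T) = (0.0085 − 0.0022) / 0.1600 = 0.0392 ≈ 0.04
d₂ = 0.0392 − 0.1600 = -0.1208 ≈ -0.12
e^(−qT) = e^(−0.033·1) = 0.9675;  e^(−rT) = e^(−0.018·1) = 0.9822
N(−d₂) = N(0.12) = 0.5478;  N(−d₁) = N(-0.04) = 0.4840
P = 235·0.9822·0.5478 − 237·0.9675·0.4840 = 126.4416 − 110.9800 = 15.4616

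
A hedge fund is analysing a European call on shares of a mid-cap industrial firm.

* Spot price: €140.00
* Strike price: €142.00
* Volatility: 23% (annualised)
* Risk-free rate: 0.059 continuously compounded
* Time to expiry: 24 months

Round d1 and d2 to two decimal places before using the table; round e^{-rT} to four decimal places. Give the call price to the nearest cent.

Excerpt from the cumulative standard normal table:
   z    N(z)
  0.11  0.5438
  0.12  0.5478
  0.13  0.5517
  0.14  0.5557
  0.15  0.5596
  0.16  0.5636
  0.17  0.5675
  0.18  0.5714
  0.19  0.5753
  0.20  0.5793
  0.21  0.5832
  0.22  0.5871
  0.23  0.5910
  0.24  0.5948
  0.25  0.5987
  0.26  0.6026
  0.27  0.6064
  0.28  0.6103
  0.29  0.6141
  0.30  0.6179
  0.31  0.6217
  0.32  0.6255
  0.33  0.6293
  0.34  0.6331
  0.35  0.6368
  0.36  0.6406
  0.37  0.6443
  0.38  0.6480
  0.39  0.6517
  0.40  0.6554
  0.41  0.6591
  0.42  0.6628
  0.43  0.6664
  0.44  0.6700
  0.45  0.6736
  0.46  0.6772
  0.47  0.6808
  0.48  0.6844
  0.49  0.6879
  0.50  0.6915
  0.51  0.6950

σ√T = 0.23 × 1.4142 = 0.3253
d₁ = [ln(140/142) + (0.059 + ½·0.23²)·2] / (σ√T) = (-0.0142 + 0.1709) / 0.3253 = 0.4818 which rounds to 0.48
d₂ = 0.4818 − 0.3253 = 0.1565 which rounds to 0.16
e^(−rT) = e^(−0.059·2) = 0.8887
N(d₁) = N(0.48) = 0.6844;  N(d₂) = N(0.16) = 0.5636
C = 140·0.6844 − 142·0.8887·0.5636 = 95.8160 − 71.1237 = 24.6923

€24.69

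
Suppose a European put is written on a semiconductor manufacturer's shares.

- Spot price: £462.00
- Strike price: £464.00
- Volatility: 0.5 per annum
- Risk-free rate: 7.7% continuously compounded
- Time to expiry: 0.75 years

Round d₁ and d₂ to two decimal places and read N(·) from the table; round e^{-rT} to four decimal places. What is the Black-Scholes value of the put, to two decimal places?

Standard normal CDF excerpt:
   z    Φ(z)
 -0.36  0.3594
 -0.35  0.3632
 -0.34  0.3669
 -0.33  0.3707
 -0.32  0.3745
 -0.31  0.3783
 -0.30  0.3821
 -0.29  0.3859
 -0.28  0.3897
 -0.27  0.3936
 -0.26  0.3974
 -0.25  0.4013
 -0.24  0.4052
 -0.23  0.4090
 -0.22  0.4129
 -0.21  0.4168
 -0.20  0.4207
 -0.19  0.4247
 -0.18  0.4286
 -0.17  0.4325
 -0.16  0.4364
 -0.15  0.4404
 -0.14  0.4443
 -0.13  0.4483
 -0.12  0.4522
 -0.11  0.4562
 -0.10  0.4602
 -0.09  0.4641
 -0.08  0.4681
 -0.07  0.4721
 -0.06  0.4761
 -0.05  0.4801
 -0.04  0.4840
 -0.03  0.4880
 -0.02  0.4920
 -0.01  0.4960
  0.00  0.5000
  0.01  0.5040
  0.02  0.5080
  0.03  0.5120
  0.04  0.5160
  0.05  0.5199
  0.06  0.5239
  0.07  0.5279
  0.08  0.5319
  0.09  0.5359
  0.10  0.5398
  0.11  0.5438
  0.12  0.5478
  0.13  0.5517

£65.20

σ√T = 0.5·√0.75 = 0.4330
d₁ = [ln(462/464) + (0.077 + 0.5²/2)·0.75] / 0.4330 = [-0.0043 + 0.1515] / 0.4330 = 0.3399 which rounds to 0.34
d₂ = d₁ − σ√T = 0.3399 − 0.4330 = -0.0931 which rounds to -0.09
e^(−rT) = e^(−0.077·0.75) = 0.9439
N(−d₂) = N(0.09) = 0.5359;  N(−d₁) = N(-0.34) = 0.3669
P = 464·0.9439·0.5359 − 462·0.3669 = 234.7079 − 169.5078 = 65.2001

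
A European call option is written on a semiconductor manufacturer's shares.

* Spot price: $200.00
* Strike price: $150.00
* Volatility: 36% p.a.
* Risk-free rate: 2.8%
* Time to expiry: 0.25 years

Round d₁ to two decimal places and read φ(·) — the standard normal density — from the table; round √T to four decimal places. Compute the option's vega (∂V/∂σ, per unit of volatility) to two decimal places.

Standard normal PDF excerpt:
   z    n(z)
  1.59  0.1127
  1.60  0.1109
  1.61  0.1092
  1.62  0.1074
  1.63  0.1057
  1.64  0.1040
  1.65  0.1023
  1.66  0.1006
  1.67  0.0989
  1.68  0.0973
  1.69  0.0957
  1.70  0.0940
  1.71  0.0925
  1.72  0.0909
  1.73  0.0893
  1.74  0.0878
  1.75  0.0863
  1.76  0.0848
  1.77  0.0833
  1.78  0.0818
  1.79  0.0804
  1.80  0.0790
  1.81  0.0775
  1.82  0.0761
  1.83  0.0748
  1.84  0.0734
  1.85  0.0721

σ√T = 0.36 × 0.5000 = 0.1800
d₁ = [ln(200/150) + (0.028 + ½·0.36²)·0.25] / (σ√T) = (0.2877 + 0.0232) / 0.1800 = 1.7271 which rounds to 1.73
√T = √0.25 = 0.5000
φ(d₁) = φ(1.73) = 0.0893
vega = S·φ(d₁)·√T = 200·0.0893·0.5000 = 8.9300

8.93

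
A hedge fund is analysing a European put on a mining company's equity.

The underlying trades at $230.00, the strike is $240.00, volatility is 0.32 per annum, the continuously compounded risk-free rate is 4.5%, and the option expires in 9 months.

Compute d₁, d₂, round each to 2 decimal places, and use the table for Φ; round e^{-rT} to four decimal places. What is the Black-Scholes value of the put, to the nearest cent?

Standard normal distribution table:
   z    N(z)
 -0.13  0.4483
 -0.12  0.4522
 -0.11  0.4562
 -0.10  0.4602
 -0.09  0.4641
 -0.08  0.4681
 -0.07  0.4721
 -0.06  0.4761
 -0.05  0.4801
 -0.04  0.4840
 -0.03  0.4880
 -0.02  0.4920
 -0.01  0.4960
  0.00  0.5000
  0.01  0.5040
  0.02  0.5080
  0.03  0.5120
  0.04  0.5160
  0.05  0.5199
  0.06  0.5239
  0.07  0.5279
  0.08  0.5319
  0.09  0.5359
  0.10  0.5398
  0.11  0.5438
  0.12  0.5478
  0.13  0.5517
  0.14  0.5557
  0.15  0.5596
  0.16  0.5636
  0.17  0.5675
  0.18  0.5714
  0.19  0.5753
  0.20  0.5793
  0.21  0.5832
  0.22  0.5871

σ√T = 0.32·√0.75 = 0.2771
d₁ = [ln(230/240) + (0.045 + 0.32²/2)·0.75] / 0.2771 = [-0.0426 + 0.0722] / 0.2771 = 0.1068 → 0.11
d₂ = d₁ − σ√T = 0.1068 − 0.2771 = -0.1704 → -0.17
e^(−rT) = e^(−0.045·0.75) = 0.9668
N(−d₂) = N(0.17) = 0.5675;  N(−d₁) = N(-0.11) = 0.4562
P = 240·0.9668·0.5675 − 230·0.4562 = 131.6782 − 104.9260 = 26.7522

$26.75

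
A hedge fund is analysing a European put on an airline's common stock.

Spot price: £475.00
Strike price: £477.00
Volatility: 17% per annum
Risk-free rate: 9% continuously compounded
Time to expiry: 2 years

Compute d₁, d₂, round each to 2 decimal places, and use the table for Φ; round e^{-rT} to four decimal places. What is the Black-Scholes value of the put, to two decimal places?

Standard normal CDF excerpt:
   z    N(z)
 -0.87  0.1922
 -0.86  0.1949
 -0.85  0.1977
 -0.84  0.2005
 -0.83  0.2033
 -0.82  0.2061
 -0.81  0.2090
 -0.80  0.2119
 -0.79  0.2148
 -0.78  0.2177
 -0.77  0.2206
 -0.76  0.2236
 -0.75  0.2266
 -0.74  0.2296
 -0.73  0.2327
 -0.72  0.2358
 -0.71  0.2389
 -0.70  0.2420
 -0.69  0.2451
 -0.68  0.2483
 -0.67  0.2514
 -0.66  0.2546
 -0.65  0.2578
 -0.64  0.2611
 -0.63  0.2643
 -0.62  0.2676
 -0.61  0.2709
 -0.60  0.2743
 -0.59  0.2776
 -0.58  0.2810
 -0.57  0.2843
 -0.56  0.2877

£14.03

σ√T = 0.17·√2 = 0.2404
d₁ = [ln(475/477) + (0.09 + 0.17²/2)·2] / 0.2404 = [-0.0042 + 0.2089] / 0.2404 = 0.8514 ⇒ 0.85
d₂ = d₁ − σ√T = 0.8514 − 0.2404 = 0.6110 ⇒ 0.61
e^(−rT) = e^(−0.09·2) = 0.8353
P = 477·0.8353·N(-0.61) − 475·N(-0.85) = 477·0.8353·0.2709 − 475·0.1977 = 107.9369 − 93.9075 = 14.0294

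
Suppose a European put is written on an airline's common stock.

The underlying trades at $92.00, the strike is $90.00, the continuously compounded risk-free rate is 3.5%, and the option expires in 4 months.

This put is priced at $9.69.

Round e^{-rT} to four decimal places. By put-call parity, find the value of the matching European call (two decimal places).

exp(−rT) = exp(−0.035·0.3333) = 0.9884
Put-call parity: C − P = S − K·e^(−rT) = 92 − 90·0.9884 = 92 − 88.9560 = 3.0440
C = P + (C − P) = 9.69 + (3.0440) = 12.7340

$12.73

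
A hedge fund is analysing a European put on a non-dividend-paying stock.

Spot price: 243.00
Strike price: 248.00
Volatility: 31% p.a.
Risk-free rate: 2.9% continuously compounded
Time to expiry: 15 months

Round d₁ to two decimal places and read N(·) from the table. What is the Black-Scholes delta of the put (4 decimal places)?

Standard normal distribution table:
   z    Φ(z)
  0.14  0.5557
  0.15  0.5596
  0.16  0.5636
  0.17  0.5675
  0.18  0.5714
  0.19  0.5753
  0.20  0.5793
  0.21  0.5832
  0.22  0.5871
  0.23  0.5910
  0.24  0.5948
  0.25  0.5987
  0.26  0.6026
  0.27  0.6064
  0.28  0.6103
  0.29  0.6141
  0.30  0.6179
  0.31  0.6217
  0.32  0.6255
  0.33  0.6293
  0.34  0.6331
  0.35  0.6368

σ√T = 0.31·√1.25 = 0.3466
d₁ = [ln(243/248) + (0.029 + ½·0.31²)·1.25] / (σ√T) = (-0.0204 + 0.0963) / 0.3466 = 0.2191 → 0.22
N(d₁) = N(0.22) = 0.5871
Δ_put = N(d₁) − 1 = 0.5871 − 1 = -0.4129

-0.4129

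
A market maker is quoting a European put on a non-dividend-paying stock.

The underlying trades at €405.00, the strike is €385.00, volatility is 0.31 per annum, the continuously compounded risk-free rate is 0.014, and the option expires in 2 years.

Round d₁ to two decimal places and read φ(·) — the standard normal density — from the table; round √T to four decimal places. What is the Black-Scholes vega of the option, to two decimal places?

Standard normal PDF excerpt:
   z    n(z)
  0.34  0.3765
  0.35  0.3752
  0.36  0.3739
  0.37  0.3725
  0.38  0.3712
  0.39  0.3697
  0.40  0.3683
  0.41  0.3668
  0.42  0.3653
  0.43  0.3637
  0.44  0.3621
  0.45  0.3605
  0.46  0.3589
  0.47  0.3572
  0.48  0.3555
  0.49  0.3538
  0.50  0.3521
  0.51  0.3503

σ√T = 0.31 × 1.4142 = 0.4384
ln(S/K) + (r + σ²/2)T = ln(405/385) + (0.014 + 0.31²/2)·2 = 0.0506 + 0.1241 = 0.1747
d₁ = 0.1747 / 0.4384 = 0.3986 ⇒ 0.40
√T = √2 = 1.4142
φ(d₁) = φ(0.40) = 0.3683
vega = S·φ(d₁)·√T = 405·0.3683·1.4142 = 210.9442

210.94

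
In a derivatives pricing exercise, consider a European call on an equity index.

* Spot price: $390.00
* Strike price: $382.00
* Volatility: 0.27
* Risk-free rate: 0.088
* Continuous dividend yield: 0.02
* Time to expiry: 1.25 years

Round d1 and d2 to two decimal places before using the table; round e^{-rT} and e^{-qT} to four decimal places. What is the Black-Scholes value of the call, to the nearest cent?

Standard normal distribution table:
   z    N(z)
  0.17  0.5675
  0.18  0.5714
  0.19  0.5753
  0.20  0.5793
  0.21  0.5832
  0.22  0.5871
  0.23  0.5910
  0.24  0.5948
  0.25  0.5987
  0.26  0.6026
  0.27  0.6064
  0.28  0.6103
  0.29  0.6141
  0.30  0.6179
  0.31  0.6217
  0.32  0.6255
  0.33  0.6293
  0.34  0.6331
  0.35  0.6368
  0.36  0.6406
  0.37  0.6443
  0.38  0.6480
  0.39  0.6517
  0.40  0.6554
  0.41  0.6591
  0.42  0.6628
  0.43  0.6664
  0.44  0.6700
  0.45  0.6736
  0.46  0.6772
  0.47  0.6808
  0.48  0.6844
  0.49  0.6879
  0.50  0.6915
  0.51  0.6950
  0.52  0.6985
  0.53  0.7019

σ√T = 0.27 × 1.1180 = 0.3019
d₁ = [ln(390/382) + (0.088 − 0.02 + 0.27²/2)·1.25] / 0.3019 = [0.0207 + 0.1306] / 0.3019 = 0.5012 which rounds to 0.50
d₂ = d₁ − σ√T = 0.5012 − 0.3019 = 0.1993 which rounds to 0.20
exp(−qT) = exp(−0.02·1.25) = 0.9753;  exp(−rT) = exp(−0.088·1.25) = 0.8958
C = 390·0.9753·N(0.50) − 382·0.8958·N(0.20) = 390·0.9753·0.6915 − 382·0.8958·0.5793 = 263.0238 − 198.2339 = 64.7899

$64.79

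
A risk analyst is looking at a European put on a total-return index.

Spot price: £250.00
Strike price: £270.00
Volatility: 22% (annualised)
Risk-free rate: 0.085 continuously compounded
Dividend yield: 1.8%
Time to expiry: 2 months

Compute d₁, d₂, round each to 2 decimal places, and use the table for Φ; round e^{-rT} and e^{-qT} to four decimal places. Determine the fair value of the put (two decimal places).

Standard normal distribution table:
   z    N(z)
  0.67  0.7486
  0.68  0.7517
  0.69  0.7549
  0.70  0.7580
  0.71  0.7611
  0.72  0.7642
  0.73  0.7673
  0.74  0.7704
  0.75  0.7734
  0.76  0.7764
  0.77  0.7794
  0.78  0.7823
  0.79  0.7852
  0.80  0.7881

£20.08

T = 0.1667;  σ√T = 0.0898
d₁ = [ln(250/270) + (0.085 − 0.018 + 0.22²/2)·0.1667] / 0.0898 = [-0.0770 + 0.0152] / 0.0898 = -0.6877 → -0.69
d₂ = d₁ − σ√T = -0.6877 − 0.0898 = -0.7775 → -0.78
exp(−qT) = exp(−0.018·0.1667) = 0.9970;  exp(−rT) = exp(−0.085·0.1667) = 0.9859
N(−d₂) = N(0.78) = 0.7823;  N(−d₁) = N(0.69) = 0.7549
P = 270·0.9859·0.7823 − 250·0.9970·0.7549 = 208.2428 − 188.1588 = 20.0840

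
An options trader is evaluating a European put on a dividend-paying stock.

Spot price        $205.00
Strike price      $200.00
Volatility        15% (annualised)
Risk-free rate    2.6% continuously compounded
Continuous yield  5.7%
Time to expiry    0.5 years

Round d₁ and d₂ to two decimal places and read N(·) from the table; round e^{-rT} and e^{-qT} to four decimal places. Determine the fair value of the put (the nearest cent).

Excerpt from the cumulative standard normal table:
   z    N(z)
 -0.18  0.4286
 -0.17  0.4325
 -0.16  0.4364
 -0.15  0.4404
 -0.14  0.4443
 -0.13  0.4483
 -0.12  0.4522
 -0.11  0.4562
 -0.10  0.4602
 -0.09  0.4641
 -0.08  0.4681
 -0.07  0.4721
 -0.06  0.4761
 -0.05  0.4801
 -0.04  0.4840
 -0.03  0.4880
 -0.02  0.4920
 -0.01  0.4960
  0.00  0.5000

σ√T = 0.15 × 0.7071 = 0.1061
ln(S/K) + (r − q + σ²/2)T = ln(205/200) + (0.026 − 0.057 + 0.15²/2)·0.5 = 0.0247 − 0.0099 = 0.0148
d₁ = 0.0148 / 0.1061 = 0.1397 ⇒ 0.14
d₂ = d₁ − σ√T = 0.1397 − 0.1061 = 0.0336 ⇒ 0.03
e^(−qT) = e^(−0.057·0.5) = 0.9719;  e^(−rT) = e^(−0.026·0.5) = 0.9871
P = 200·0.9871·N(-0.03) − 205·0.9719·N(-0.14) = 200·0.9871·0.4880 − 205·0.9719·0.4443 = 96.3410 − 88.5221 = 7.8189

$7.82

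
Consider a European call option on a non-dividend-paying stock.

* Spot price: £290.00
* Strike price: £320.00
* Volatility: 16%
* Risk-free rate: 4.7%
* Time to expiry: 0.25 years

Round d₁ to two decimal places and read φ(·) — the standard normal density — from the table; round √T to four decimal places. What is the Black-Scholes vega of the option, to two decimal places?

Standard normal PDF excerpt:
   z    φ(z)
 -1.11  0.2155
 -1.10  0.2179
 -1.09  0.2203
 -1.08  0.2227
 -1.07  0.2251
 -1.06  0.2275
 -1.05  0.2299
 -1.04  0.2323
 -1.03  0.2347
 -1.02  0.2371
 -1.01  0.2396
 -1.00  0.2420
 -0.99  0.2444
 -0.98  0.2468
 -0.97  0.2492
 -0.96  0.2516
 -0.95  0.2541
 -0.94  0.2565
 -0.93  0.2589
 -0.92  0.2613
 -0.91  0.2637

σ√T = 0.16 × 0.5000 = 0.0800
d₁ = [ln(290/320) + (0.047 + ½·0.16²)·0.25] / (σ√T) = (-0.0984 + 0.0149) / 0.0800 = -1.0436 which rounds to -1.04
√T = √0.25 = 0.5000
φ(d₁) = φ(-1.04) = 0.2323
vega = S·φ(d₁)·√T = 290·0.2323·0.5000 = 33.6835

33.68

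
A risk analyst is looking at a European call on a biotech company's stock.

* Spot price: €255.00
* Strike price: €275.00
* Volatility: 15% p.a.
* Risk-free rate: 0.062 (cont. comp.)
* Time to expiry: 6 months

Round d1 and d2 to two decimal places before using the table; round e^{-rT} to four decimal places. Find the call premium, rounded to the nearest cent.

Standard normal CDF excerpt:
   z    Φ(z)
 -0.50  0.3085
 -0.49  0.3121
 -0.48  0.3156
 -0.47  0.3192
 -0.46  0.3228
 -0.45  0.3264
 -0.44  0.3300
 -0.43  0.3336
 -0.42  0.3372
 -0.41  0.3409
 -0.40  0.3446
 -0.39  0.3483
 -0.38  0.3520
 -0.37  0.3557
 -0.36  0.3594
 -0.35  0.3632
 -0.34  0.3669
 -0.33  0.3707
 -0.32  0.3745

σ√T = 0.15 × 0.7071 = 0.1061
d₁ = [ln(255/275) + (0.062 + 0.15²/2)·0.5] / 0.1061 = [-0.0755 + 0.0366] / 0.1061 = -0.3666 ≈ -0.37
d₂ = d₁ − σ√T = -0.3666 − 0.1061 = -0.4727 ≈ -0.47
e^(−rT) = e^(−0.062·0.5) = 0.9695
N(d₁) = N(-0.37) = 0.3557;  N(d₂) = N(-0.47) = 0.3192
C = 255·0.3557 − 275·0.9695·0.3192 = 90.7035 − 85.1027 = 5.6008

€5.60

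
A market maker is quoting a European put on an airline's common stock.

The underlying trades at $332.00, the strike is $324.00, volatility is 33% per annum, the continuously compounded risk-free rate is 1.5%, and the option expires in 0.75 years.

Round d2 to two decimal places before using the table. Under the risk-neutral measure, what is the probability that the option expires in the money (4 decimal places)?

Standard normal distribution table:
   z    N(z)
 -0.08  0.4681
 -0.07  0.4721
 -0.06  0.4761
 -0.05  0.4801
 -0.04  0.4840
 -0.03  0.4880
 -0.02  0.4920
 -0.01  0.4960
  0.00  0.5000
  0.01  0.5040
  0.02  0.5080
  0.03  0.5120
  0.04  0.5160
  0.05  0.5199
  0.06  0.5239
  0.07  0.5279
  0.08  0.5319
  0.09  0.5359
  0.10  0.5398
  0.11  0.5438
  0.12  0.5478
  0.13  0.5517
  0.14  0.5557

T = 0.75;  σ√T = 0.2858
d₁ = [ln(332/324) + (0.015 + 0.33²/2)·0.75] / 0.2858 = [0.0244 + 0.0521] / 0.2858 = 0.2676 ≈ 0.27
d₂ = d₁ − σ√T = 0.2676 − 0.2858 = -0.0182 ≈ -0.02
Pr(exercise) under Q = N(−d₂) = N(0.02) = 0.5080

0.5080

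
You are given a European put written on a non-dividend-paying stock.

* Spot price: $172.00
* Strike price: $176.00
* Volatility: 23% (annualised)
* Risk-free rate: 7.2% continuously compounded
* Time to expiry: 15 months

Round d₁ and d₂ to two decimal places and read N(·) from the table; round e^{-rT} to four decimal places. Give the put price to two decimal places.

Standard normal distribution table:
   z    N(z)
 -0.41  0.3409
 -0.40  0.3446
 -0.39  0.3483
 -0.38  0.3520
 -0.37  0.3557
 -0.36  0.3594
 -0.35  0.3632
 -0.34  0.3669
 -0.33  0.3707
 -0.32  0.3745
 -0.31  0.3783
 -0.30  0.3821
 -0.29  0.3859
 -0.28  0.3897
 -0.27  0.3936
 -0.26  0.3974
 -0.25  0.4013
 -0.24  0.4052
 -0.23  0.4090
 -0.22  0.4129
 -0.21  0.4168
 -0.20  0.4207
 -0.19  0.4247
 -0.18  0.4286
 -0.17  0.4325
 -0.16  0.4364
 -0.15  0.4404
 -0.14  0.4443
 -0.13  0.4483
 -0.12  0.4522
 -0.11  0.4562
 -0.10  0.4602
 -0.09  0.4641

$12.20

T = 1.25;  σ√T = 0.2571
ln(S/K) + (r + σ²/2)T = ln(172/176) + (0.072 + 0.23²/2)·1.25 = -0.0230 + 0.1231 = 0.1001
d₁ = 0.1001 / 0.2571 = 0.3892 ⇒ 0.39
d₂ = d₁ − σ√T = 0.3892 − 0.2571 = 0.1320 ⇒ 0.13
e^(−rT) = e^(−0.072·1.25) = 0.9139
N(−d₂) = N(-0.13) = 0.4483;  N(−d₁) = N(-0.39) = 0.3483
P = 176·0.9139·0.4483 − 172·0.3483 = 72.1074 − 59.9076 = 12.1998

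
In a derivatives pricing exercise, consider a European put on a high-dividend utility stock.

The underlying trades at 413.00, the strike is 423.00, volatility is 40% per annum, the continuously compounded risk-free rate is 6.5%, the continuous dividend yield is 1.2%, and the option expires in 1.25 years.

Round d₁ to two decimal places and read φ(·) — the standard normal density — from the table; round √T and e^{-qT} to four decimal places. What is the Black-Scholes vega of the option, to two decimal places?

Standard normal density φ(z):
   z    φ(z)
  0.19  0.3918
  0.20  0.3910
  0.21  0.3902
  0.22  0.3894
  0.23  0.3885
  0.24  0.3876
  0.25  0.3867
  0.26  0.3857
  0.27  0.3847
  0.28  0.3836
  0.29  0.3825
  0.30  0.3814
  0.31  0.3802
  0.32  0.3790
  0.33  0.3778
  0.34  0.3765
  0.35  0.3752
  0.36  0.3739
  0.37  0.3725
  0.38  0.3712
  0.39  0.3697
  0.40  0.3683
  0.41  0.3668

σ√T = 0.4 × 1.1180 = 0.4472
ln(S/K) + (r − q + σ²/2)T = ln(413/423) + (0.065 − 0.012 + 0.4²/2)·1.25 = -0.0239 + 0.1663 = 0.1423
d₁ = 0.1423 / 0.4472 = 0.3182 ≈ 0.32
√T = √1.25 = 1.1180
φ(d₁) = φ(0.32) = 0.3790
e^(−qT) = e^(−0.012·1.25) = 0.9851
vega = S·e^(−qT)·φ(d₁)·√T = 413·0.9851·0.3790·1.1180 = 172.3897

172.39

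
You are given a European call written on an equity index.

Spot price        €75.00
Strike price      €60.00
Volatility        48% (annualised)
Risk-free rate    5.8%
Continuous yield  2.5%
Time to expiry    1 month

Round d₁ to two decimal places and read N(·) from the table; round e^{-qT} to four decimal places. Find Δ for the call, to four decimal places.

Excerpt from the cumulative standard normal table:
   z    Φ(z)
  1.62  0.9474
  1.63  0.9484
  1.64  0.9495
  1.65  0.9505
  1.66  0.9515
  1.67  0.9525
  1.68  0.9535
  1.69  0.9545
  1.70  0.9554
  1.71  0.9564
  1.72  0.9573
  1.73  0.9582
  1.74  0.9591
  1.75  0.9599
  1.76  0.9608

σ√T = 0.48·√0.08333 = 0.1386
ln(S/K) + (r − q + σ²/2)T = ln(75/60) + (0.058 − 0.025 + 0.48²/2)·0.08333 = 0.2231 + 0.0123 = 0.2355
d₁ = 0.2355 / 0.1386 = 1.6995 → 1.70
N(d₁) = N(1.70) = 0.9554
Δ_call = e^(−qT)·N(d₁) = 0.9979·0.9554 = 0.9534

0.9534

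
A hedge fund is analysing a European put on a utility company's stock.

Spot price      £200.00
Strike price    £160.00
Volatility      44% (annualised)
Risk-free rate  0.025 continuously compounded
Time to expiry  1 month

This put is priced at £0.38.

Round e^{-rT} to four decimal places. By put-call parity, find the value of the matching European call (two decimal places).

£40.72

e^(−rT) = e^(−0.025·0.08333) = 0.9979
Put-call parity: C − P = S − K·e^(−rT) = 200 − 160·0.9979 = 200 − 159.6640 = 40.3360
C = P + (C − P) = 0.38 + (40.3360) = 40.7160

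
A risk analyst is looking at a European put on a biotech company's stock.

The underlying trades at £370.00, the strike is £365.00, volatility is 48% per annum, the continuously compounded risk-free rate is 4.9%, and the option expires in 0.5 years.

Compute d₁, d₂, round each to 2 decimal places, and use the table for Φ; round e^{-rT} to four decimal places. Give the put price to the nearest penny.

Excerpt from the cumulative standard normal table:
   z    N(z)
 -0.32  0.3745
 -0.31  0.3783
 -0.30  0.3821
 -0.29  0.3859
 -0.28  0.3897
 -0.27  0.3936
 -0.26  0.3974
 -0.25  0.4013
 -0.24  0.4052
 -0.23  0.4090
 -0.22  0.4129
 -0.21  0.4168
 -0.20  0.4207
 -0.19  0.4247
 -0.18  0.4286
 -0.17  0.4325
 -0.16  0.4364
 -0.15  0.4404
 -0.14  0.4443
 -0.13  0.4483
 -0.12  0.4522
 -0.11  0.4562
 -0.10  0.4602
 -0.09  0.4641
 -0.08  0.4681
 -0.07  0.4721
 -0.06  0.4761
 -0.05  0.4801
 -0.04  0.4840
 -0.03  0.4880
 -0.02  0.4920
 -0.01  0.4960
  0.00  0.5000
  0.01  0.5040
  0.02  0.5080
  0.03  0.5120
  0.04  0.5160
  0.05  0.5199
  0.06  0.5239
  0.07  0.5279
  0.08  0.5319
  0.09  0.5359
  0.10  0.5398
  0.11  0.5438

£42.41

σ√T = 0.48·√0.5 = 0.3394
d₁ = [ln(370/365) + (0.049 + 0.48²/2)·0.5] / 0.3394 = [0.0136 + 0.0821] / 0.3394 = 0.2820 ⇒ 0.28
d₂ = d₁ − σ√T = 0.2820 − 0.3394 = -0.0574 ⇒ -0.06
exp(−rT) = exp(−0.049·0.5) = 0.9758
P = 365·0.9758·N(0.06) − 370·N(-0.28) = 365·0.9758·0.5239 − 370·0.3897 = 186.5959 − 144.1890 = 42.4069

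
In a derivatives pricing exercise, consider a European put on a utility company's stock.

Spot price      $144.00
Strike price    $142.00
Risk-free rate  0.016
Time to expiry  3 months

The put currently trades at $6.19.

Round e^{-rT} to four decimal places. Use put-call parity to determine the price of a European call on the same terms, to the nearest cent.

e^(−rT) = e^(−0.016·0.25) = 0.9960
Put-call parity: C − P = S − K·e^(−rT) = 144 − 142·0.9960 = 144 − 141.4320 = 2.5680
C = P + (C − P) = 6.19 + (2.5680) = 8.7580

$8.76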